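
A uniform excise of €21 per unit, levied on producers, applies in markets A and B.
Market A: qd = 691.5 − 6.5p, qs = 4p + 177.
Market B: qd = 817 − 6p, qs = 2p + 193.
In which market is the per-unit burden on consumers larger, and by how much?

Market A, by €2.75.

Market A: pre-tax p* = €49, q* = 373; post-tax q = 321; per-unit burden on consumers = €8.
Market B: pre-tax p* = €78, q* = 349; post-tax q = 317.5; per-unit burden on consumers = €5.25.
Difference: €8 vs €5.25 → market A is larger by €2.75.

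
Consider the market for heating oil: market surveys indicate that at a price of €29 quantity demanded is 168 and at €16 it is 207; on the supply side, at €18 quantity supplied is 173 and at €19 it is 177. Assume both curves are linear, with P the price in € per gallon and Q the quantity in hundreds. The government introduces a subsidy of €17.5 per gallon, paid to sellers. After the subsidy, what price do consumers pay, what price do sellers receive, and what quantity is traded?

Demand slope: (207 − 168)/(16 − 29) = -3, so Qd = 255 − 3P.
Supply slope: (177 − 173)/(19 − 18) = 4, so Qs = 4P + 101.
Without the subsidy, 255 − 3P = 4P + 101 gives 7P = 154, so P* = €22 and Q* = 189.
With a per-unit subsidy paid to sellers, each receives P + 17.5 per unit sold, so supply becomes Qs = 4(P + 17.5) + 101.
New equilibrium: consumers pay €12, sellers receive €29.5, Q = 219. (Wedge: Pb − Ps = −17.5.)

Consumers pay €12; sellers receive €29.5; quantity = 219.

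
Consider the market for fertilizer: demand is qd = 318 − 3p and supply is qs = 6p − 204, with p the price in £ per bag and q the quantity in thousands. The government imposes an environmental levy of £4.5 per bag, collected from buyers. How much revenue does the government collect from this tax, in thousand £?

Without the tax, 318 − 3p = 6p − 204 gives 9p = 522, so p* = £58 and q* = 144.
With the tax collected from buyers, demand (in seller-price terms) shifts: qd = 318 − 3(p + 4.5).
Solving gives q = 135 with buyers paying £61 and suppliers receiving £56.5 (the £4.5 wedge).
Revenue = t · Q = 4.5 · 135 = £607.5.

Tax revenue = £607.5 thousand.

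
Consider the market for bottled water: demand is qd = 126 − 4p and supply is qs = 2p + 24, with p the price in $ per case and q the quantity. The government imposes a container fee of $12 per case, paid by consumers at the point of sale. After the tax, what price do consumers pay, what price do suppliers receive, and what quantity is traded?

Consumers pay $21; suppliers receive $9; quantity = 42.

Without the tax, 126 − 4p = 2p + 24 gives 6p = 102, so p* = $17 and q* = 58.
With the tax collected from consumers, demand (in seller-price terms) shifts: qd = 126 − 4(p + 12).
Solving gives q = 42 with consumers paying $21 and suppliers receiving $9 (the $12 wedge).
The less price-elastic side of the market bears the larger share of a per-unit tax.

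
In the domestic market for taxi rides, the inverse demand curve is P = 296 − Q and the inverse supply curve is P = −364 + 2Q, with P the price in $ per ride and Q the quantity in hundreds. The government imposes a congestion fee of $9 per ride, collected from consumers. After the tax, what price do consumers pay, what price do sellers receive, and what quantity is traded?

Consumers pay $79; sellers receive $70; quantity = 217.

Inverting to Q(P) form: Qd = 296 − P; Qs = 0.5P + 182.
Before the tax: set 296 − P = 0.5P + 182 → P* = $76, Q* = 220.
With the tax collected from consumers, demand (in seller-price terms) shifts: Qd = 296 − (P + 9).
New equilibrium: consumers pay $79, sellers receive $70, Q = 217. (Wedge: Pb − Ps = 9.)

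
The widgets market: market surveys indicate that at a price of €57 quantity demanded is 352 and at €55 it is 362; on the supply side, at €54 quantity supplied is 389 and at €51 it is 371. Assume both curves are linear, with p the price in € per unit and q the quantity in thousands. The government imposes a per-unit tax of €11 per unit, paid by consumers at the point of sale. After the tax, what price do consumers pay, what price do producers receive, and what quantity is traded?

Consumers pay €58; producers receive €47; quantity = 347.

Demand slope: (362 − 352)/(55 − 57) = -5, so qd = 637 − 5p.
Supply slope: (371 − 389)/(51 − 54) = 6, so qs = 6p + 65.
Without the tax, 637 − 5p = 6p + 65 gives 11p = 572, so p* = €52 and q* = 377.
With the tax collected from consumers, demand (in seller-price terms) shifts: qd = 637 − 5(p + 11).
Solving gives q = 347 with consumers paying €58 and producers receiving €47 (the €11 wedge).
The less price-elastic side of the market bears the larger share of a per-unit tax.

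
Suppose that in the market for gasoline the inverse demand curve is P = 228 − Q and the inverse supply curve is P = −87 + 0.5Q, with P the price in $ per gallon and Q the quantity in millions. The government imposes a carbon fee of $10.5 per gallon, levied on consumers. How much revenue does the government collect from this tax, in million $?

Tax revenue = $2131.5 million.

Rewrite in direct form: Qd = 228 − P and Qs = 2P + 174.
Before the tax: set 228 − P = 2P + 174 → P* = $18, Q* = 210.
With the tax collected from consumers, demand (in seller-price terms) shifts: Qd = 228 − (P + 10.5).
New equilibrium: consumers pay $25, sellers receive $14.5, Q = 203. (Wedge: Pb − Ps = 10.5.)
Revenue = t · Q = 10.5 · 203 = $2131.5.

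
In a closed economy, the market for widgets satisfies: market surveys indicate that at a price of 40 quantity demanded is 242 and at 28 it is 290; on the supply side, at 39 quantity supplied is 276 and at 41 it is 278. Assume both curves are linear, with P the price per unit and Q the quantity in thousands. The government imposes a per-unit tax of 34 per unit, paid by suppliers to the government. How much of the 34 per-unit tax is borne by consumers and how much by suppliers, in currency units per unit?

Consumers bear 6.8 per unit; suppliers bear 27.2 per unit.

Demand slope: (290 − 242)/(28 − 40) = -4, so Qd = 402 − 4P.
Supply slope: (278 − 276)/(41 − 39) = 1, so Qs = P + 237.
Without the tax, 402 − 4P = P + 237 gives 5P = 165, so P* = 33 and Q* = 270.
With the tax collected from suppliers, supply shifts: Qs = (P − 34) + 237.
New equilibrium: consumers pay 39.8, suppliers receive 5.8, Q = 242.8. (Wedge: Pb − Ps = 34.)
Burden on consumers: 6.8; on suppliers: 27.2. (They sum to 34.)
The less price-elastic side of the market bears the larger share of a per-unit tax.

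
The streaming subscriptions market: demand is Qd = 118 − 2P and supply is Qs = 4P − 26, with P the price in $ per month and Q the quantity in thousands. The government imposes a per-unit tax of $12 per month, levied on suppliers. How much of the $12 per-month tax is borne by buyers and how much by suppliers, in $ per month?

Buyers bear $8 per month; suppliers bear $4 per month.

Without the tax, 118 − 2P = 4P − 26 gives 6P = 144, so P* = $24 and Q* = 70.
With the tax collected from suppliers, supply shifts: Qs = 4(P − 12) − 26.
Solving gives Q = 54 with buyers paying $32 and suppliers receiving $20 (the $12 wedge).
Burden on buyers: $8; on suppliers: $4. (They sum to $12.)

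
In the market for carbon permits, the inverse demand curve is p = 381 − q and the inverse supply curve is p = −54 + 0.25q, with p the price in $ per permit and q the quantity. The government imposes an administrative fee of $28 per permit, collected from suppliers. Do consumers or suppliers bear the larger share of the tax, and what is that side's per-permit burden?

Consumers bear the larger share: $22.4 per permit.

Inverting to q(p) form: qd = 381 − p; qs = 4p + 216.
Before the tax: set 381 − p = 4p + 216 → p* = $33, q* = 348.
With the tax collected from suppliers, supply shifts: qs = 4(p − 28) + 216.
Solving gives q = 325.6 with consumers paying $55.4 and suppliers receiving $27.4 (the $28 wedge).
Per-permit burden: consumers $22.4, suppliers $5.6.
Consumers take the larger share because demand is less price-elastic here (demand slope 1 vs supply slope 4).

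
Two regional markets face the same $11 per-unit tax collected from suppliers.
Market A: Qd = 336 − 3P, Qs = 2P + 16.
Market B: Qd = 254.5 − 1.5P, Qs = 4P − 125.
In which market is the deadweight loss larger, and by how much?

Market A: pre-tax P* = $64, Q* = 144; post-tax Q = 130.8; deadweight loss = $72.6.
Market B: pre-tax P* = $69, Q* = 151; post-tax Q = 139; deadweight loss = $66.
Difference: $72.6 vs $66 → market A is larger by $6.6.

Market A, by $6.6.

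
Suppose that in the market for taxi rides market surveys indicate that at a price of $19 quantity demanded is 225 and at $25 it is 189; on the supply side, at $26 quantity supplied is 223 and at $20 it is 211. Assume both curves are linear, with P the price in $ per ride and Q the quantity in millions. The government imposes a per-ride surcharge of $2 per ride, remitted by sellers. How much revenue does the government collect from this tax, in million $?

Demand slope: (189 − 225)/(25 − 19) = -6, so Qd = 339 − 6P.
Supply slope: (211 − 223)/(20 − 26) = 2, so Qs = 2P + 171.
Before the tax: set 339 − 6P = 2P + 171 → P* = $21, Q* = 213.
With the tax collected from sellers, supply shifts: Qs = 2(P − 2) + 171.
Solving gives Q = 210 with consumers paying $21.5 and sellers receiving $19.5 (the $2 wedge).
Revenue = t · Q = 2 · 210 = $420.

Tax revenue = $420 million.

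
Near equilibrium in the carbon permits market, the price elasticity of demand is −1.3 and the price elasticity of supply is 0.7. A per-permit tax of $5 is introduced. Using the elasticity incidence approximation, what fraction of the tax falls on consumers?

Consumers' share ≈ 0.35.

Incidence ratio: consumers' share ≈ εs / (εs + |εd|) = 0.7 / (0.7 + 1.3) = 0.35.
Supply is the less elastic side, so consumers bear the smaller share.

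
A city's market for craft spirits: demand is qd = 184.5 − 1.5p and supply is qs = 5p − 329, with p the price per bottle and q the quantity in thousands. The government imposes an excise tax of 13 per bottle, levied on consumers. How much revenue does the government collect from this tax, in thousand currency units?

Tax revenue = 663 thousand.

Without the tax, 184.5 − 1.5p = 5p − 329 gives 6.5p = 513.5, so p* = 79 and q* = 66.
With the tax collected from consumers, demand (in seller-price terms) shifts: qd = 184.5 − 1.5(p + 13).
Solving gives q = 51 with consumers paying 89 and sellers receiving 76 (the 13 wedge).
Revenue = t · Q = 13 · 51 = 663.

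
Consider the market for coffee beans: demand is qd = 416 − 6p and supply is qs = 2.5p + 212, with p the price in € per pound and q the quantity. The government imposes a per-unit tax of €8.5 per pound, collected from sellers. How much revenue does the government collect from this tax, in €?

Before the tax: set 416 − 6p = 2.5p + 212 → p* = €24, q* = 272.
With the tax collected from sellers, supply shifts: qs = 2.5(p − 8.5) + 212.
New equilibrium: consumers pay €26.5, sellers receive €18, q = 257. (Wedge: pb − ps = 8.5.)
Revenue = t · Q = 8.5 · 257 = €2184.5.

Tax revenue = €2184.5.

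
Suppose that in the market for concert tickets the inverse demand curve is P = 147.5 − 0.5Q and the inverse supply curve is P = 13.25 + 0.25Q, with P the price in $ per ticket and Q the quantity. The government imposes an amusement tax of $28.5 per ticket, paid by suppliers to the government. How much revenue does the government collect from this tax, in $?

Rewrite in direct form: Qd = 295 − 2P and Qs = 4P − 53.
Without the tax, 295 − 2P = 4P − 53 gives 6P = 348, so P* = $58 and Q* = 179.
With the tax collected from suppliers, supply shifts: Qs = 4(P − 28.5) − 53.
Solving gives Q = 141 with buyers paying $77 and suppliers receiving $48.5 (the $28.5 wedge).
Revenue = t · Q = 28.5 · 141 = $4018.5.

Tax revenue = $4018.5.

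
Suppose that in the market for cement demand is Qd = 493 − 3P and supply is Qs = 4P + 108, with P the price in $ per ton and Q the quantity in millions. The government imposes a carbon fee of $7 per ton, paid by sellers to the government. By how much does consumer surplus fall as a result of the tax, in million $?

Consumer surplus falls by $1288 million.

Without the tax, 493 − 3P = 4P + 108 gives 7P = 385, so P* = $55 and Q* = 328.
With the tax collected from sellers, supply shifts: Qs = 4(P − 7) + 108.
New equilibrium: consumers pay $59, sellers receive $52, Q = 316. (Wedge: Pb − Ps = 7.)
ΔCS is the trapezoid between Q = 316 and Q = 328 of height $4: ½ · (328 + 316) · 4 = $1288.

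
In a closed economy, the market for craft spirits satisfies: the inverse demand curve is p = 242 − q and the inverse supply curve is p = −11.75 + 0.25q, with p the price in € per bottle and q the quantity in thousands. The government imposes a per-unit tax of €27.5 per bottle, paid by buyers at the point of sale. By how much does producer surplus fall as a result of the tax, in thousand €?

Producer surplus falls by €1056 thousand.

Rewrite in direct form: qd = 242 − p and qs = 4p + 47.
Without the tax, 242 − p = 4p + 47 gives 5p = 195, so p* = €39 and q* = 203.
With the tax collected from buyers, demand (in seller-price terms) shifts: qd = 242 − (p + 27.5).
Solving gives q = 181 with buyers paying €61 and sellers receiving €33.5 (the €27.5 wedge).
ΔPS is the trapezoid between Q = 181 and Q = 203 of height €5.5: ½ · (203 + 181) · 5.5 = €1056.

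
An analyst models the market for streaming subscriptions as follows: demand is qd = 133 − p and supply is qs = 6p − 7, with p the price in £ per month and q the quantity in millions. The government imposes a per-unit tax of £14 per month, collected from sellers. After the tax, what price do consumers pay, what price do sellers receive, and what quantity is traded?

Consumers pay £32; sellers receive £18; quantity = 101.

Without the tax, 133 − p = 6p − 7 gives 7p = 140, so p* = £20 and q* = 113.
With the tax collected from sellers, supply shifts: qs = 6(p − 14) − 7.
Solving gives q = 101 with consumers paying £32 and sellers receiving £18 (the £14 wedge).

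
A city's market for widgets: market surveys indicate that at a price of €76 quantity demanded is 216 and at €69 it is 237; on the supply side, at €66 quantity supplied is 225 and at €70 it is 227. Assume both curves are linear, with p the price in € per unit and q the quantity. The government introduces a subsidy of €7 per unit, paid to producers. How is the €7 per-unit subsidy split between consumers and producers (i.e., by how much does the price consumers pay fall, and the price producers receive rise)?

Demand slope: (237 − 216)/(69 − 76) = -3, so qd = 444 − 3p.
Supply slope: (227 − 225)/(70 − 66) = 0.5, so qs = 0.5p + 192.
Before the subsidy: set 444 − 3p = 0.5p + 192 → p* = €72, q* = 228.
With a per-unit subsidy paid to producers, each receives p + 7 per unit sold, so supply becomes qs = 0.5(p + 7) + 192.
Solving gives q = 231 with consumers paying €71 and producers receiving €78 (the €7 wedge).
Gain to consumers: €1; to producers: €6. (They sum to €7.)

Consumers gain €1 per unit; producers gain €6 per unit.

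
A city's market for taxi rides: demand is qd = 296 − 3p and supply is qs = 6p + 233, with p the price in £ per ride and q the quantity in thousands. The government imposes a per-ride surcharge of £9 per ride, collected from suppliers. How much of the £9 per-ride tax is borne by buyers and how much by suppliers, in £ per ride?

Before the tax: set 296 − 3p = 6p + 233 → p* = £7, q* = 275.
With the tax collected from suppliers, supply shifts: qs = 6(p − 9) + 233.
New equilibrium: buyers pay £13, suppliers receive £4, q = 257. (Wedge: pb − ps = 9.)
Burden on buyers: £6; on suppliers: £3. (They sum to £9.)
The less price-elastic side of the market bears the larger share of a per-unit tax.

Buyers bear £6 per ride; suppliers bear £3 per ride.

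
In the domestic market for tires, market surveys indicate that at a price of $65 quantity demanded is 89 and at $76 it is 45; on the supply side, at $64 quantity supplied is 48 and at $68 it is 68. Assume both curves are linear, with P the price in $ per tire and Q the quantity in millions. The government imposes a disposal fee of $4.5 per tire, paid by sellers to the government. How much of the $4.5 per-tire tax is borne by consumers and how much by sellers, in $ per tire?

Demand slope: (45 − 89)/(76 − 65) = -4, so Qd = 349 − 4P.
Supply slope: (68 − 48)/(68 − 64) = 5, so Qs = 5P − 272.
Before the tax: set 349 − 4P = 5P − 272 → P* = $69, Q* = 73.
With the tax collected from sellers, supply shifts: Qs = 5(P − 4.5) − 272.
New equilibrium: consumers pay $71.5, sellers receive $67, Q = 63. (Wedge: Pb − Ps = 4.5.)
Burden on consumers: $2.5; on sellers: $2. (They sum to $4.5.)
The less price-elastic side of the market bears the larger share of a per-unit tax.

Consumers bear $2.5 per tire; sellers bear $2 per tire.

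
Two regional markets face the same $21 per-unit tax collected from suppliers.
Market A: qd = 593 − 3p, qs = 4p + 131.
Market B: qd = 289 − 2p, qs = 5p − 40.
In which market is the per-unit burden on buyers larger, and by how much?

Market B, by $3.

Market A: pre-tax p* = $66, q* = 395; post-tax q = 359; per-unit burden on buyers = $12.
Market B: pre-tax p* = $47, q* = 195; post-tax q = 165; per-unit burden on buyers = $15.
Difference: $12 vs $15 → market B is larger by $3.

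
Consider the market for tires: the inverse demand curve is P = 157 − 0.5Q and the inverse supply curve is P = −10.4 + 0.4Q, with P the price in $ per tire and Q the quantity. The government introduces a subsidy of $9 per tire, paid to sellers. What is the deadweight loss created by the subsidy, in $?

Deadweight loss = $45.

Inverting to Q(P) form: Qd = 314 − 2P; Qs = 2.5P + 26.
Without the subsidy, 314 − 2P = 2.5P + 26 gives 4.5P = 288, so P* = $64 and Q* = 186.
With a per-unit subsidy paid to sellers, each receives P + 9 per unit sold, so supply becomes Qs = 2.5(P + 9) + 26.
New equilibrium: consumers pay $59, sellers receive $68, Q = 196. (Wedge: Pb − Ps = −9.)
Quantity rises by |ΔQ| = |186 − 196| = 10.
DWL = ½ · t · |ΔQ| = ½ · 9 · 10 = $45.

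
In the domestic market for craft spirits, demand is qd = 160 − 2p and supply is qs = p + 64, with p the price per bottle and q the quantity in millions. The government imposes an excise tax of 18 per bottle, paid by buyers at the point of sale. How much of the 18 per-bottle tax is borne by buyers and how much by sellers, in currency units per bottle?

Without the tax, 160 − 2p = p + 64 gives 3p = 96, so p* = 32 and q* = 96.
With the tax collected from buyers, demand (in seller-price terms) shifts: qd = 160 − 2(p + 18).
Solving gives q = 84 with buyers paying 38 and sellers receiving 20 (the 18 wedge).
Burden on buyers: 6; on sellers: 12. (They sum to 18.)
The less price-elastic side of the market bears the larger share of a per-unit tax.

Buyers bear 6 per bottle; sellers bear 12 per bottle.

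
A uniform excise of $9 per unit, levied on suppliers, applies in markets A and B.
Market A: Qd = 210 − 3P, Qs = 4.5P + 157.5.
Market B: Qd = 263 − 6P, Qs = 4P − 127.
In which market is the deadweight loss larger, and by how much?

Market B, by $24.3.

Market A: pre-tax P* = $7, Q* = 189; post-tax Q = 172.8; deadweight loss = $72.9.
Market B: pre-tax P* = $39, Q* = 29; post-tax Q = 7.4; deadweight loss = $97.2.
Difference: $72.9 vs $97.2 → market B is larger by $24.3.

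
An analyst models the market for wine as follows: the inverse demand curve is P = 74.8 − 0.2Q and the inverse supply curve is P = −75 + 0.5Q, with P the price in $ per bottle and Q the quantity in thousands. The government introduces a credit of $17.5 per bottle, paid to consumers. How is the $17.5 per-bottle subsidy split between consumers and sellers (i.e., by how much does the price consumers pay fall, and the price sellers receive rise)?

Inverting to Q(P) form: Qd = 374 − 5P; Qs = 2P + 150.
Before the subsidy: set 374 − 5P = 2P + 150 → P* = $32, Q* = 214.
With a per-unit subsidy paid to consumers, each effectively pays P − 17.5, so demand becomes Qd = 374 − 5(P − 17.5).
New equilibrium: consumers pay $27, sellers receive $44.5, Q = 239. (Wedge: Pb − Ps = −17.5.)
Gain to consumers: $5; to sellers: $12.5. (They sum to $17.5.)

Consumers gain $5 per bottle; sellers gain $12.5 per bottle.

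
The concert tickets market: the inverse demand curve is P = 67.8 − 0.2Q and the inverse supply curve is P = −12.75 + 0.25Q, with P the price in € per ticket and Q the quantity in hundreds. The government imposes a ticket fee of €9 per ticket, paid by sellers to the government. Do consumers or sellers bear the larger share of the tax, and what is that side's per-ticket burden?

Sellers bear the larger share: €5 per ticket.

Rewrite in direct form: Qd = 339 − 5P and Qs = 4P + 51.
Without the tax, 339 − 5P = 4P + 51 gives 9P = 288, so P* = €32 and Q* = 179.
With the tax collected from sellers, supply shifts: Qs = 4(P − 9) + 51.
New equilibrium: consumers pay €36, sellers receive €27, Q = 159. (Wedge: Pb − Ps = 9.)
Per-ticket burden: consumers €4, sellers €5.
Sellers take the larger share because supply is less price-elastic here (demand slope 5 vs supply slope 4).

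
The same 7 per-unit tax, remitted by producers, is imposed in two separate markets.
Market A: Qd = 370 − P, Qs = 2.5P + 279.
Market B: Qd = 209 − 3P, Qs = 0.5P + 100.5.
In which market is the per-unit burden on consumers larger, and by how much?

Market A: pre-tax P* = 26, Q* = 344; post-tax Q = 339; per-unit burden on consumers = 5.
Market B: pre-tax P* = 31, Q* = 116; post-tax Q = 113; per-unit burden on consumers = 1.
Difference: 5 vs 1 → market A is larger by 4.

Market A, by 4.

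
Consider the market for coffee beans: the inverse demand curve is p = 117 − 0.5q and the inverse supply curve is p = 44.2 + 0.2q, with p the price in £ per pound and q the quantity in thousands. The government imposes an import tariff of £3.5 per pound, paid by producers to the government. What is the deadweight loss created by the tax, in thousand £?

Rewrite in direct form: qd = 234 − 2p and qs = 5p − 221.
Without the tax, 234 − 2p = 5p − 221 gives 7p = 455, so p* = £65 and q* = 104.
With the tax collected from producers, supply shifts: qs = 5(p − 3.5) − 221.
Solving gives q = 99 with buyers paying £67.5 and producers receiving £64 (the £3.5 wedge).
Quantity falls by |ΔQ| = |104 − 99| = 5.
DWL = ½ · t · |ΔQ| = ½ · 3.5 · 5 = £8.75.

Deadweight loss = £8.75 thousand.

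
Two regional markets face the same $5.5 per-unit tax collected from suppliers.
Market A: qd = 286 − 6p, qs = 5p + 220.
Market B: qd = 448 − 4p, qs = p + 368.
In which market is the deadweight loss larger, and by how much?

Market A, by $29.15.

Market A: pre-tax p* = $6, q* = 250; post-tax q = 235; deadweight loss = $41.25.
Market B: pre-tax p* = $16, q* = 384; post-tax q = 379.6; deadweight loss = $12.1.
Difference: $41.25 vs $12.1 → market A is larger by $29.15.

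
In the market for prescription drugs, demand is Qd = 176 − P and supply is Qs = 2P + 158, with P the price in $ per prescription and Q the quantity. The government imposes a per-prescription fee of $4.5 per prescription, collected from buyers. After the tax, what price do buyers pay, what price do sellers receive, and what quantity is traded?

Without the tax, 176 − P = 2P + 158 gives 3P = 18, so P* = $6 and Q* = 170.
With the tax collected from buyers, demand (in seller-price terms) shifts: Qd = 176 − (P + 4.5).
New equilibrium: buyers pay $9, sellers receive $4.5, Q = 167. (Wedge: Pb − Ps = 4.5.)

Buyers pay $9; sellers receive $4.5; quantity = 167.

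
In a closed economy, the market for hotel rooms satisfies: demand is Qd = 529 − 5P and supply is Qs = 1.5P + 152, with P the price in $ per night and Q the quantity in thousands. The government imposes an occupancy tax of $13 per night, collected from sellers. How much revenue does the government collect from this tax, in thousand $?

Tax revenue = $2912 thousand.

Without the tax, 529 − 5P = 1.5P + 152 gives 6.5P = 377, so P* = $58 and Q* = 239.
With the tax collected from sellers, supply shifts: Qs = 1.5(P − 13) + 152.
New equilibrium: buyers pay $61, sellers receive $48, Q = 224. (Wedge: Pb − Ps = 13.)
Revenue = t · Q = 13 · 224 = $2912.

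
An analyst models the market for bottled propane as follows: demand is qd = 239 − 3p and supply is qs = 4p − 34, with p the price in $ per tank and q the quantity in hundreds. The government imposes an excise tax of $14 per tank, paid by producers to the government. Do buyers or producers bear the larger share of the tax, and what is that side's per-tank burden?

Buyers bear the larger share: $8 per tank.

Without the tax, 239 − 3p = 4p − 34 gives 7p = 273, so p* = $39 and q* = 122.
With the tax collected from producers, supply shifts: qs = 4(p − 14) − 34.
New equilibrium: buyers pay $47, producers receive $33, q = 98. (Wedge: pb − ps = 14.)
Per-tank burden: buyers $8, producers $6.
Buyers take the larger share because demand is less price-elastic here (demand slope 3 vs supply slope 4).
The less price-elastic side of the market bears the larger share of a per-unit tax.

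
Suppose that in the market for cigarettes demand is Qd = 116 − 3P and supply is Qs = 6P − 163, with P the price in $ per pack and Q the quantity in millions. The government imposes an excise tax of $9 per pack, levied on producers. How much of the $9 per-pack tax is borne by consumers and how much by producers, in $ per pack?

Consumers bear $6 per pack; producers bear $3 per pack.

Without the tax, 116 − 3P = 6P − 163 gives 9P = 279, so P* = $31 and Q* = 23.
With the tax collected from producers, supply shifts: Qs = 6(P − 9) − 163.
New equilibrium: consumers pay $37, producers receive $28, Q = 5. (Wedge: Pb − Ps = 9.)
Burden on consumers: $6; on producers: $3. (They sum to $9.)
The less price-elastic side of the market bears the larger share of a per-unit tax.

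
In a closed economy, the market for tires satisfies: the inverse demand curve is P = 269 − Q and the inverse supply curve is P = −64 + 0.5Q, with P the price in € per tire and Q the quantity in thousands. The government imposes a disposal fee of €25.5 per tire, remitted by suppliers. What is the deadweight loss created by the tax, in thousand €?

Inverting to Q(P) form: Qd = 269 − P; Qs = 2P + 128.
Without the tax, 269 − P = 2P + 128 gives 3P = 141, so P* = €47 and Q* = 222.
With the tax collected from suppliers, supply shifts: Qs = 2(P − 25.5) + 128.
New equilibrium: buyers pay €64, suppliers receive €38.5, Q = 205. (Wedge: Pb − Ps = 25.5.)
Quantity falls by |ΔQ| = |222 − 205| = 17.
DWL = ½ · t · |ΔQ| = ½ · 25.5 · 17 = €216.75.

Deadweight loss = €216.75 thousand.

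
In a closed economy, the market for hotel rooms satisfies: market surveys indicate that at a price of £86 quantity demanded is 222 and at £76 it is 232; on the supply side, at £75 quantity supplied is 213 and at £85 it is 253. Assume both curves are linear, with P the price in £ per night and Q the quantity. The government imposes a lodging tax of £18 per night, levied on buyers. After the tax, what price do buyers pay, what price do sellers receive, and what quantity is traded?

Demand slope: (232 − 222)/(76 − 86) = -1, so Qd = 308 − P.
Supply slope: (253 − 213)/(85 − 75) = 4, so Qs = 4P − 87.
Before the tax: set 308 − P = 4P − 87 → P* = £79, Q* = 229.
With the tax collected from buyers, demand (in seller-price terms) shifts: Qd = 308 − (P + 18).
New equilibrium: buyers pay £93.4, sellers receive £75.4, Q = 214.6. (Wedge: Pb − Ps = 18.)
The less price-elastic side of the market bears the larger share of a per-unit tax.

Buyers pay £93.4; sellers receive £75.4; quantity = 214.6.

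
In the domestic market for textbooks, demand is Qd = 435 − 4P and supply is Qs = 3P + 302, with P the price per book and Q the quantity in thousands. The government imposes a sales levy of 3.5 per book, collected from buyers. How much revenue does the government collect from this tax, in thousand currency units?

Tax revenue = 1235.5 thousand.

Before the tax: set 435 − 4P = 3P + 302 → P* = 19, Q* = 359.
With the tax collected from buyers, demand (in seller-price terms) shifts: Qd = 435 − 4(P + 3.5).
New equilibrium: buyers pay 20.5, suppliers receive 17, Q = 353. (Wedge: Pb − Ps = 3.5.)
Revenue = t · Q = 3.5 · 353 = 1235.5.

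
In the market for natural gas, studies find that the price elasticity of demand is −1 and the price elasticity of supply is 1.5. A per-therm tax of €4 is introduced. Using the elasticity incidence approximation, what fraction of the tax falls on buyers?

Incidence ratio: buyers' share ≈ εs / (εs + |εd|) = 1.5 / (1.5 + 1) = 0.6.
Supply is the more elastic side, so buyers bear the larger share.

Buyers' share ≈ 0.6.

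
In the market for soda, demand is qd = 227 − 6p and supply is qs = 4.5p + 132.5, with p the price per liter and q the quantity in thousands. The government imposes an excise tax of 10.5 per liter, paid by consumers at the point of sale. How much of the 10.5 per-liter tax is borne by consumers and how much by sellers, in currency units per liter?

Without the tax, 227 − 6p = 4.5p + 132.5 gives 10.5p = 94.5, so p* = 9 and q* = 173.
With the tax collected from consumers, demand (in seller-price terms) shifts: qd = 227 − 6(p + 10.5).
Solving gives q = 146 with consumers paying 13.5 and sellers receiving 3 (the 10.5 wedge).
Burden on consumers: 4.5; on sellers: 6. (They sum to 10.5.)

Consumers bear 4.5 per liter; sellers bear 6 per liter.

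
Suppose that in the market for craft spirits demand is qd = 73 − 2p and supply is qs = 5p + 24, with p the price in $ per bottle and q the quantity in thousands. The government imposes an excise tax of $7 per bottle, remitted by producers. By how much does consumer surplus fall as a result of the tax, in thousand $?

Consumer surplus falls by $270 thousand.

Before the tax: set 73 − 2p = 5p + 24 → p* = $7, q* = 59.
With the tax collected from producers, supply shifts: qs = 5(p − 7) + 24.
Solving gives q = 49 with consumers paying $12 and producers receiving $5 (the $7 wedge).
ΔCS is the trapezoid between Q = 49 and Q = 59 of height $5: ½ · (59 + 49) · 5 = $270.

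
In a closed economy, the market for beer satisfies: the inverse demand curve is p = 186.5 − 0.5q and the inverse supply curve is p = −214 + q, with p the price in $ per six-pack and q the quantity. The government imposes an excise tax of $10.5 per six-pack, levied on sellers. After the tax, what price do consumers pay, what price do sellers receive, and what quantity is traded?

Rewrite in direct form: qd = 373 − 2p and qs = p + 214.
Before the tax: set 373 − 2p = p + 214 → p* = $53, q* = 267.
With the tax collected from sellers, supply shifts: qs = (p − 10.5) + 214.
New equilibrium: consumers pay $56.5, sellers receive $46, q = 260. (Wedge: pb − ps = 10.5.)
The less price-elastic side of the market bears the larger share of a per-unit tax.

Consumers pay $56.5; sellers receive $46; quantity = 260.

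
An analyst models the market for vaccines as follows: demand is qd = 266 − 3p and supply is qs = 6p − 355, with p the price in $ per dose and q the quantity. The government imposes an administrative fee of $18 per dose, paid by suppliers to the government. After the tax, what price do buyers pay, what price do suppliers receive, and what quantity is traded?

Buyers pay $81; suppliers receive $63; quantity = 23.

Without the tax, 266 − 3p = 6p − 355 gives 9p = 621, so p* = $69 and q* = 59.
With the tax collected from suppliers, supply shifts: qs = 6(p − 18) − 355.
Solving gives q = 23 with buyers paying $81 and suppliers receiving $63 (the $18 wedge).
The less price-elastic side of the market bears the larger share of a per-unit tax.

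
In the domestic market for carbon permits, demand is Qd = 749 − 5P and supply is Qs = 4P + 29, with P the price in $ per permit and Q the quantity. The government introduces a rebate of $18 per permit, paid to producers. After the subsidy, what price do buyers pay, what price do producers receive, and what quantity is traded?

Buyers pay $72; producers receive $90; quantity = 389.

Before the subsidy: set 749 − 5P = 4P + 29 → P* = $80, Q* = 349.
With a per-unit subsidy paid to producers, each receives P + 18 per unit sold, so supply becomes Qs = 4(P + 18) + 29.
New equilibrium: buyers pay $72, producers receive $90, Q = 389. (Wedge: Pb − Ps = −18.)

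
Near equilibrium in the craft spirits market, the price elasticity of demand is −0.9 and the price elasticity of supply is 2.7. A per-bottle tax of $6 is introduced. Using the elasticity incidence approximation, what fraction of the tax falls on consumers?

Incidence ratio: consumers' share ≈ εs / (εs + |εd|) = 2.7 / (2.7 + 0.9) = 0.75.
Supply is the more elastic side, so consumers bear the larger share.

Consumers' share ≈ 0.75.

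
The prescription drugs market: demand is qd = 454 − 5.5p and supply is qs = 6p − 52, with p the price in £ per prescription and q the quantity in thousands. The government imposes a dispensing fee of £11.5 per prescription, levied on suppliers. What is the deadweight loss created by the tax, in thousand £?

Before the tax: set 454 − 5.5p = 6p − 52 → p* = £44, q* = 212.
With the tax collected from suppliers, supply shifts: qs = 6(p − 11.5) − 52.
Solving gives q = 179 with buyers paying £50 and suppliers receiving £38.5 (the £11.5 wedge).
Quantity falls by |ΔQ| = |212 − 179| = 33.
DWL = ½ · t · |ΔQ| = ½ · 11.5 · 33 = £189.75.

Deadweight loss = £189.75 thousand.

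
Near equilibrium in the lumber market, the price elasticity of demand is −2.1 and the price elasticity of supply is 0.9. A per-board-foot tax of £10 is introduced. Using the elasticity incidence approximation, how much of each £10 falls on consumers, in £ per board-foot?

Consumers bear ≈ £3 per board-foot.

Incidence ratio: consumers' share ≈ εs / (εs + |εd|) = 0.9 / (0.9 + 2.1) = 0.3.
So consumers bear ≈ 0.3 × £10 = £3; sellers bear £7.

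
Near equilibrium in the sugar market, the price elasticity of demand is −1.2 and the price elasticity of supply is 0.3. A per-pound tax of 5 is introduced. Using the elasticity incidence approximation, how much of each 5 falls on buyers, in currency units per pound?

Incidence ratio: buyers' share ≈ εs / (εs + |εd|) = 0.3 / (0.3 + 1.2) = 0.2.
So buyers bear ≈ 0.2 × 5 = 1; sellers bear 4.

Buyers bear ≈ 1 per pound.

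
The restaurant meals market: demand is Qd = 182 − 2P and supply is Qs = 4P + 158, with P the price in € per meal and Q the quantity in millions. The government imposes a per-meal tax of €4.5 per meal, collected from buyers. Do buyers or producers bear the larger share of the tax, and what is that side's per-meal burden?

Before the tax: set 182 − 2P = 4P + 158 → P* = €4, Q* = 174.
With the tax collected from buyers, demand (in seller-price terms) shifts: Qd = 182 − 2(P + 4.5).
New equilibrium: buyers pay €7, producers receive €2.5, Q = 168. (Wedge: Pb − Ps = 4.5.)
Per-meal burden: buyers €3, producers €1.5.
Buyers take the larger share because demand is less price-elastic here (demand slope 2 vs supply slope 4).
The less price-elastic side of the market bears the larger share of a per-unit tax.

Buyers bear the larger share: €3 per meal.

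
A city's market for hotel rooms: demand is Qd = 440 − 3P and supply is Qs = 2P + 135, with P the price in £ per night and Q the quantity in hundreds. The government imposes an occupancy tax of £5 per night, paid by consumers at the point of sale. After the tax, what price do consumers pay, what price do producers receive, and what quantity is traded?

Consumers pay £63; producers receive £58; quantity = 251.

Before the tax: set 440 − 3P = 2P + 135 → P* = £61, Q* = 257.
With the tax collected from consumers, demand (in seller-price terms) shifts: Qd = 440 − 3(P + 5).
Solving gives Q = 251 with consumers paying £63 and producers receiving £58 (the £5 wedge).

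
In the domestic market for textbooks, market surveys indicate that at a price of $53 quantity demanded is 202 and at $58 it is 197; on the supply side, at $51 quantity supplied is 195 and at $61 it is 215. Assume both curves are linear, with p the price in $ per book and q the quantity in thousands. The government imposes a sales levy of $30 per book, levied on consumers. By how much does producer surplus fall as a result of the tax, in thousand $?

Demand slope: (197 − 202)/(58 − 53) = -1, so qd = 255 − p.
Supply slope: (215 − 195)/(61 − 51) = 2, so qs = 2p + 93.
Without the tax, 255 − p = 2p + 93 gives 3p = 162, so p* = $54 and q* = 201.
With the tax collected from consumers, demand (in seller-price terms) shifts: qd = 255 − (p + 30).
New equilibrium: consumers pay $74, producers receive $44, q = 181. (Wedge: pb − ps = 30.)
ΔPS is the trapezoid between Q = 181 and Q = 201 of height $10: ½ · (201 + 181) · 10 = $1910.

Producer surplus falls by $1910 thousand.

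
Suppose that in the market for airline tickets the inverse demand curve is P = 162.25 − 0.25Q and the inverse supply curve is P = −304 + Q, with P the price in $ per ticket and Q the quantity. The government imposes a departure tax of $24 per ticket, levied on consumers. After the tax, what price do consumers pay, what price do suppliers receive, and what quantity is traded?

Consumers pay $73.8; suppliers receive $49.8; quantity = 353.8.

Inverting to Q(P) form: Qd = 649 − 4P; Qs = P + 304.
Before the tax: set 649 − 4P = P + 304 → P* = $69, Q* = 373.
With the tax collected from consumers, demand (in seller-price terms) shifts: Qd = 649 − 4(P + 24).
New equilibrium: consumers pay $73.8, suppliers receive $49.8, Q = 353.8. (Wedge: Pb − Ps = 24.)
The less price-elastic side of the market bears the larger share of a per-unit tax.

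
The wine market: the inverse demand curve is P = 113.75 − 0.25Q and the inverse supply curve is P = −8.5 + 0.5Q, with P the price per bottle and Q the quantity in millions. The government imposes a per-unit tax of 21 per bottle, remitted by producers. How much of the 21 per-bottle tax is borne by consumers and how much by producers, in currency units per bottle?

Rewrite in direct form: Qd = 455 − 4P and Qs = 2P + 17.
Before the tax: set 455 − 4P = 2P + 17 → P* = 73, Q* = 163.
With the tax collected from producers, supply shifts: Qs = 2(P − 21) + 17.
Solving gives Q = 135 with consumers paying 80 and producers receiving 59 (the 21 wedge).
Burden on consumers: 7; on producers: 14. (They sum to 21.)
The less price-elastic side of the market bears the larger share of a per-unit tax.

Consumers bear 7 per bottle; producers bear 14 per bottle.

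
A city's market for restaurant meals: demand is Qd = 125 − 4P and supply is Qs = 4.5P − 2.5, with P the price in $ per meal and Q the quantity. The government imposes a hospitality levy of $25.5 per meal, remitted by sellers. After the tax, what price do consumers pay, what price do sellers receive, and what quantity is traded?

Consumers pay $28.5; sellers receive $3; quantity = 11.

Before the tax: set 125 − 4P = 4.5P − 2.5 → P* = $15, Q* = 65.
With the tax collected from sellers, supply shifts: Qs = 4.5(P − 25.5) − 2.5.
Solving gives Q = 11 with consumers paying $28.5 and sellers receiving $3 (the $25.5 wedge).
The less price-elastic side of the market bears the larger share of a per-unit tax.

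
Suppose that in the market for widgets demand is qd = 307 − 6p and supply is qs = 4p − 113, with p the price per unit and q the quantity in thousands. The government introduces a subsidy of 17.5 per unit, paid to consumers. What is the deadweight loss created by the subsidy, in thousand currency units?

Deadweight loss = 367.5 thousand.

Before the subsidy: set 307 − 6p = 4p − 113 → p* = 42, q* = 55.
With a per-unit subsidy paid to consumers, each effectively pays p − 17.5, so demand becomes qd = 307 − 6(p − 17.5).
Solving gives q = 97 with consumers paying 35 and sellers receiving 52.5 (the 17.5 wedge).
Quantity rises by |ΔQ| = |55 − 97| = 42.
DWL = ½ · t · |ΔQ| = ½ · 17.5 · 42 = 367.5.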